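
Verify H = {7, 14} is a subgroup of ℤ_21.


Subgroup test for H = {7, 14} in (ℤ_21, +):
(1) 0 ∈ H? No
(2) Closure: for all a,b ∈ H, (a+b) mod 21 ∈ H? No  [counterexample: 7 + 14 = 0 ∉ H]
(3) Inverses: for all a ∈ H, -a mod 21 ∈ H? Yes

No, H is not a subgroup of ℤ_21


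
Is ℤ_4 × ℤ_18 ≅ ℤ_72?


Comparing ℤ_4 × ℤ_18 and ℤ_72:
gcd(4,18) = 2 ≠ 1. Max element order in ℤ_4×ℤ_18 is lcm(4,18) = 36 < 72, so it has no element of order 72

No, ℤ_4 × ℤ_18 ≇ ℤ_72


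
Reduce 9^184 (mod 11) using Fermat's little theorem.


Fermat's little theorem: if p is prime and gcd(a,p)=1, then a^(p-1) ≡ 1 (mod p)
p = 11 is prime, gcd(9,11) = 1
Reduce exponent: 184 mod 10 = 4
So 9^184 ≡ 9^4 (mod 11)
9^4 mod 11 = 5

9^184 ≡ 5 (mod 11)


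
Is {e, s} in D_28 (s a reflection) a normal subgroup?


H = {e, s} in D_28 (s a reflection)
r·s·r⁻¹ = sr⁻² ≠ s for n ≥ 3, so {e, s} is not closed under conjugation

No, not a normal subgroup


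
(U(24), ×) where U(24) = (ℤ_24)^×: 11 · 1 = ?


Operation: multiplication mod 24
11 · 1 = (a × b) mod 24 with a = 11, b = 1

11 · 1 = 11


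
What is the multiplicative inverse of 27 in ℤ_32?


Use the extended Euclidean algorithm to write 1 = 27·s + 32·t; then s mod 32 is the inverse.
Euclidean algorithm:
  27 = 0·32 + 27
  32 = 1·27 + 5
  27 = 5·5 + 2
  5 = 2·2 + 1
  2 = 2·1 + 0
gcd(27,32) = 1
Back-substitution gives: 27·(-13) + 32·(11) = 1
So 27⁻¹ ≡ -13 ≡ 19 (mod 32)
Check: 27 × 19 = 513 ≡ 1 (mod 32) ✓

27⁻¹ ≡ 19 (mod 32)


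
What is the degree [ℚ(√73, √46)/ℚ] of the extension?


[ℚ(√73,√46):ℚ] = [ℚ(√73,√46):ℚ(√73)]·[ℚ(√73):ℚ] = 2·2 = 4

[ℚ(√73, √46)/ℚ] = 4


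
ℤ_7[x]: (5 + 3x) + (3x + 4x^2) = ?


Add coefficients mod 7:
x^0: 5 + 0 = 5 (mod 7)
x^1: 3 + 3 = 6 (mod 7)
x^2: 0 + 4 = 4 (mod 7)
Result: 5 + 6x + 4x^2

f + g = 5 + 6x + 4x^2


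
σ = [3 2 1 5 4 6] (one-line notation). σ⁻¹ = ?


To find σ⁻¹, swap domain and range:
σ(1) = 3 → σ⁻¹(3) = 1
σ(2) = 2 → σ⁻¹(2) = 2
σ(3) = 1 → σ⁻¹(1) = 3
σ(4) = 5 → σ⁻¹(5) = 4
σ(5) = 4 → σ⁻¹(4) = 5
σ(6) = 6 → σ⁻¹(6) = 6

σ⁻¹ = [3 2 1 5 4 6]


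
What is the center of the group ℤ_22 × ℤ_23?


Z(G) = {g ∈ G | gx = xg for all x ∈ G}
Direct product of abelian groups is abelian, so Z(G) = G

Z(ℤ_22 × ℤ_23) = ℤ_22 × ℤ_23


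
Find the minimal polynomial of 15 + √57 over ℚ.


Let α = 15 + √57. Then α - 15 = √57, so (α - 15)² = 57, giving α² - 30α + 168 = 0. Degree 2 and α ∉ ℚ, so this is the minimal polynomial.

Minimal polynomial: x² - 30x + 168


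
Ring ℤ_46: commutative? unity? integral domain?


ℤ_46 is a commutative ring with unity 1; 46 = 2×23 is composite, so 2·23 ≡ 0 gives zero divisors (not an integral domain)
Commutative: Yes
Integral domain: No
Has unity: Yes

ℤ_46: Commutative=Yes, Unity=Yes


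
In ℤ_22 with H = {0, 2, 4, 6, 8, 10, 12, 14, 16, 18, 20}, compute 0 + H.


0 + H = {0 + h (mod 22) : h ∈ H}
0+0=0, 0+2=2, 0+4=4, 0+6=6, 0+8=8, 0+10=10, 0+12=12, 0+14=14, 0+16=16, 0+18=18, 0+20=20

0 + H = {0, 2, 4, 6, 8, 10, 12, 14, 16, 18, 20}


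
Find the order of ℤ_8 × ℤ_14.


|A × B| = |A| · |B|
|ℤ_8 × ℤ_14| = 8 × 14 = 112

|ℤ_8 × ℤ_14| = 112


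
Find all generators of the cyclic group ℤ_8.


g generates ℤ_n iff gcd(g,n) = 1
Checking each g ∈ {1,...,7}:
gcd(1,8) = 1
gcd(2,8) = 2
gcd(3,8) = 1
gcd(4,8) = 4
gcd(5,8) = 1
gcd(6,8) = 2
gcd(7,8) = 1
Generators: {1, 3, 5, 7}
Number of generators = φ(8) = 4

Generators of ℤ_8 = {1, 3, 5, 7}


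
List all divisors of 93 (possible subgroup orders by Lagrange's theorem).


Lagrange's theorem: |H| divides |G|
|G| = 93
Divisors of 93: 1, 3, 31, 93

Possible subgroup orders: {1, 3, 31, 93}


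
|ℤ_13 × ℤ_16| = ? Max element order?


|ℤ_13 × ℤ_16| = 13 × 16 = 208
Max element order = lcm(13,16) = 208
Cyclic? Yes (gcd=1)

|ℤ_13×ℤ_16| = 208, max element order = 208


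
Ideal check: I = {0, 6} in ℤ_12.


Check ideal conditions for I = {0, 6} in ℤ_12:
(1) I is an additive subgroup? Yes
(2) For r ∈ ℤ_12 and a ∈ I: r·a ∈ I? Yes

Yes, I is an ideal of ℤ_12


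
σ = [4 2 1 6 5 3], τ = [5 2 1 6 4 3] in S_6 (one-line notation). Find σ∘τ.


σ∘τ: apply τ first, then σ
1 →τ 5 →σ 5
2 →τ 2 →σ 2
3 →τ 1 →σ 4
4 →τ 6 →σ 3
5 →τ 4 →σ 6
6 →τ 3 →σ 1

σ∘τ = [5 2 4 3 6 1]


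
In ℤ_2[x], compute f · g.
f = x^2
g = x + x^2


Expand and collect like terms; reduce coefficients mod 2:
x^0: 0·0 = 0 ≡ 0 (mod 2)
x^1: 0·1 + 0·0 = 0 ≡ 0 (mod 2)
x^2: 0·1 + 0·1 + 1·0 = 0 ≡ 0 (mod 2)
x^3: 0·1 + 1·1 = 1 ≡ 1 (mod 2)
x^4: 1·1 = 1 ≡ 1 (mod 2)
Result: x^3 + x^4

f · g = x^3 + x^4


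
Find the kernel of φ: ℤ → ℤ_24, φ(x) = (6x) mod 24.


Kernel = preimage of identity
ker(φ) = {x ∈ ℤ : 6x ≡ 0 (mod 24)}. gcd(6,24) = 6, so 6x ≡ 0 (mod 24) ⟺ x ≡ 0 (mod 24/6 = 4). Hence ker(φ) = 4ℤ

ker(φ) = 4ℤ


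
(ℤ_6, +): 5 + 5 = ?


Operation: addition mod 6
5 + 5 = (a + b) mod 6 with a = 5, b = 5

5 + 5 = 4


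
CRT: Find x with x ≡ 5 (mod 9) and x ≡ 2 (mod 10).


m₁ = 9, m₂ = 10, gcd = 1, so CRT applies. M = m₁·m₂ = 90
Let M₁ = M/m₁ = 10, M₂ = M/m₂ = 9
Find y₁ ≡ M₁⁻¹ (mod m₁): 10⁻¹ ≡ 1 (mod 9)
Find y₂ ≡ M₂⁻¹ (mod m₂): 9⁻¹ ≡ 9 (mod 10)
x = a₁·M₁·y₁ + a₂·M₂·y₂ = 5·10·1 + 2·9·9 = 212
Reduce mod 90: x ≡ 32
Check: 32 mod 9 = 5 ✓, 32 mod 10 = 2 ✓

x ≡ 32 (mod 90)


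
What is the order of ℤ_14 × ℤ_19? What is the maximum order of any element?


|ℤ_14 × ℤ_19| = 14 × 19 = 266
Max element order = lcm(14,19) = 266
Cyclic? Yes (gcd=1)

|ℤ_14×ℤ_19| = 266, max element order = 266


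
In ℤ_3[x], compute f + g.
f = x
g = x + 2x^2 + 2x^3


Add coefficients mod 3:
x^0: 0 + 0 = 0 (mod 3)
x^1: 1 + 1 = 2 (mod 3)
x^2: 0 + 2 = 2 (mod 3)
x^3: 0 + 2 = 2 (mod 3)
Result: 2x + 2x^2 + 2x^3

f + g = 2x + 2x^2 + 2x^3


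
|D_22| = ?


|D_n| = 2n (n rotations and n reflections)
|D_22| = 2×22 = 44

|D_22| = 44


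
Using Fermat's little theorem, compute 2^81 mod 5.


Fermat's little theorem: if p is prime and gcd(a,p)=1, then a^(p-1) ≡ 1 (mod p)
p = 5 is prime, gcd(2,5) = 1
Reduce exponent: 81 mod 4 = 1
So 2^81 ≡ 2^1 (mod 5)
2^1 mod 5 = 2

2^81 ≡ 2 (mod 5)


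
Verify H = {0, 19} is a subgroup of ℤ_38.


Subgroup test for H = {0, 19} in (ℤ_38, +):
(1) 0 ∈ H? Yes
(2) Closure: for all a,b ∈ H, (a+b) mod 38 ∈ H? Yes
(3) Inverses: for all a ∈ H, -a mod 38 ∈ H? Yes

Yes, H is a subgroup of ℤ_38


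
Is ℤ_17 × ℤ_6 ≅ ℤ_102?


Comparing ℤ_17 × ℤ_6 and ℤ_102:
gcd(17,6) = 1, so ℤ_17 × ℤ_6 ≅ ℤ_102 (CRT)

Yes, ℤ_17 × ℤ_6 ≅ ℤ_102


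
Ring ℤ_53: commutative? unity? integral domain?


ℤ_53 is a commutative ring with unity 1; 53 is prime, so ℤ_53 is a field (hence an integral domain)
Commutative: Yes
Integral domain: Yes
Has unity: Yes

ℤ_53: Commutative=Yes, Unity=Yes


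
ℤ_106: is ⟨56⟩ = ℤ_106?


g generates ℤ_n iff gcd(g, n) = 1
gcd(56, 106) = 2
Since gcd = 2 ≠ 1, ⟨56⟩ has order 53 < 106, so 56 is not a generator.

No, 56 does not generate ℤ_106


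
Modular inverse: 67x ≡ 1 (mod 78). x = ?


Use the extended Euclidean algorithm to write 1 = 67·s + 78·t; then s mod 78 is the inverse.
Euclidean algorithm:
  67 = 0·78 + 67
  78 = 1·67 + 11
  67 = 6·11 + 1
  11 = 11·1 + 0
gcd(67,78) = 1
Back-substitution gives: 67·(7) + 78·(-6) = 1
So 67⁻¹ ≡ 7 ≡ 7 (mod 78)
Check: 67 × 7 = 469 ≡ 1 (mod 78) ✓

67⁻¹ ≡ 7 (mod 78)


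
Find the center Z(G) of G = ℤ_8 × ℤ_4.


Z(G) = {g ∈ G | gx = xg for all x ∈ G}
Direct product of abelian groups is abelian, so Z(G) = G

Z(ℤ_8 × ℤ_4) = ℤ_8 × ℤ_4


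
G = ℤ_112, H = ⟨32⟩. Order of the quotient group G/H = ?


|⟨32⟩| = n / gcd(32, 112) = 112 / 16 = 7
H is normal (ℤ_112 is abelian).
|G/H| = |G| / |H| = 112 / 7 = 16

|G/H| = 16


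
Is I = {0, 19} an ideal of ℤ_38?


Check ideal conditions for I = {0, 19} in ℤ_38:
(1) I is an additive subgroup? Yes
(2) For r ∈ ℤ_38 and a ∈ I: r·a ∈ I? Yes

Yes, I is an ideal of ℤ_38


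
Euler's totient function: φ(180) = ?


Factor n: 180 = 2^2 × 3^2 × 5
φ(n) = n · ∏(1 - 1/p) over distinct primes p | n
φ(180) = 180 · (1 - 1/2) · (1 - 1/3) · (1 - 1/5) = 48

φ(180) = 48


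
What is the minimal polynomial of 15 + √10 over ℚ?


Let α = 15 + √10. Then α - 15 = √10, so (α - 15)² = 10, giving α² - 30α + 215 = 0. Degree 2 and α ∉ ℚ, so this is the minimal polynomial.

Minimal polynomial: x² - 30x + 215


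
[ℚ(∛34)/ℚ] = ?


∛34 has minimal polynomial x³ - 34 (irreducible over ℚ since 34 is not a perfect cube)

[ℚ(∛34)/ℚ] = 3


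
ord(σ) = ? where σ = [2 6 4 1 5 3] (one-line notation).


Cycle decomposition: (1 2 6 3 4)
Cycle lengths: 5
Order = lcm(5) = 5

ord(σ) = 5


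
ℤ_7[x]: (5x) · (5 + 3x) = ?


Expand and collect like terms; reduce coefficients mod 7:
x^0: 0·5 = 0 ≡ 0 (mod 7)
x^1: 0·3 + 5·5 = 25 ≡ 4 (mod 7)
x^2: 5·3 = 15 ≡ 1 (mod 7)
Result: 4x + x^2

f · g = 4x + x^2


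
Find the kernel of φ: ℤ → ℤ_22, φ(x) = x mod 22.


Kernel = preimage of identity
ker(φ) = {x ∈ ℤ : x ≡ 0 (mod 22)} = 22ℤ = {0, ±22, ±44, ...}

ker(φ) = 22ℤ


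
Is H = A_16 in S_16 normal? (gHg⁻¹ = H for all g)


H = A_16 in S_16
A_16 has index 2 in S_16, and every subgroup of index 2 is normal

Yes, normal subgroup


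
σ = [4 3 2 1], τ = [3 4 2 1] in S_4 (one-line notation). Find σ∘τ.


σ∘τ: apply τ first, then σ
1 →τ 3 →σ 2
2 →τ 4 →σ 1
3 →τ 2 →σ 3
4 →τ 1 →σ 4

σ∘τ = [2 1 3 4]


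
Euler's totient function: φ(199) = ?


Factor n: 199 = 199
φ(n) = n · ∏(1 - 1/p) over distinct primes p | n
φ(199) = 199 · (1 - 1/199) = 198

φ(199) = 198


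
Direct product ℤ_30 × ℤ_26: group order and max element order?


|ℤ_30 × ℤ_26| = 30 × 26 = 780
Max element order = lcm(30,26) = 390
Cyclic? No (gcd=2)

|ℤ_30×ℤ_26| = 780, max element order = 390


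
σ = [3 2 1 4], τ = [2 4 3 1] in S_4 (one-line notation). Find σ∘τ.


σ∘τ: apply τ first, then σ
1 →τ 2 →σ 2
2 →τ 4 →σ 4
3 →τ 3 →σ 1
4 →τ 1 →σ 3

σ∘τ = [2 4 1 3]


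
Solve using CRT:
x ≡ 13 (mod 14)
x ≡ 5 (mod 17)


m₁ = 14, m₂ = 17, gcd = 1, so CRT applies. M = m₁·m₂ = 238
Let M₁ = M/m₁ = 17, M₂ = M/m₂ = 14
Find y₁ ≡ M₁⁻¹ (mod m₁): 17⁻¹ ≡ 5 (mod 14)
Find y₂ ≡ M₂⁻¹ (mod m₂): 14⁻¹ ≡ 11 (mod 17)
x = a₁·M₁·y₁ + a₂·M₂·y₂ = 13·17·5 + 5·14·11 = 1875
Reduce mod 238: x ≡ 209
Check: 209 mod 14 = 13 ✓, 209 mod 17 = 5 ✓

x ≡ 209 (mod 238)


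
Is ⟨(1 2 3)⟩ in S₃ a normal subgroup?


H = ⟨(1 2 3)⟩ in S₃
⟨(1 2 3)⟩ has order 3 and index 2 in S₃; index-2 subgroups are normal

Yes, normal subgroup


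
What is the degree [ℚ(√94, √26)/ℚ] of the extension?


[ℚ(√94,√26):ℚ] = [ℚ(√94,√26):ℚ(√94)]·[ℚ(√94):ℚ] = 2·2 = 4

[ℚ(√94, √26)/ℚ] = 4


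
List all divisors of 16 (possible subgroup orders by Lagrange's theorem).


Lagrange's theorem: |H| divides |G|
|G| = 16
Divisors of 16: 1, 2, 4, 8, 16

Possible subgroup orders: {1, 2, 4, 8, 16}


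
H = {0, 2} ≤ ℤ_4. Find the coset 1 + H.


1 + H = {1 + h (mod 4) : h ∈ H}
1+0=1, 1+2=3

1 + H = {1, 3}


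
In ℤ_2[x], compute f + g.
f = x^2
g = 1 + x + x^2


Add coefficients mod 2:
x^0: 0 + 1 = 1 (mod 2)
x^1: 0 + 1 = 1 (mod 2)
x^2: 1 + 1 = 0 (mod 2)
Result: 1 + x

f + g = 1 + x


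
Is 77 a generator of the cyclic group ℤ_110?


g generates ℤ_n iff gcd(g, n) = 1
gcd(77, 110) = 11
Since gcd = 11 ≠ 1, ⟨77⟩ has order 10 < 110, so 77 is not a generator.

No, 77 does not generate ℤ_110


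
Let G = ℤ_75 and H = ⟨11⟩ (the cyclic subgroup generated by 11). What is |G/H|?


|⟨11⟩| = n / gcd(11, 75) = 75 / 1 = 75
H is normal (ℤ_75 is abelian).
|G/H| = |G| / |H| = 75 / 75 = 1

|G/H| = 1


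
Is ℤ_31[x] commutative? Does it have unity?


ℤ_31 is a field (n prime), so ℤ_31[x] is a commutative integral domain with unity
Commutative: Yes
Integral domain: Yes
Has unity: Yes

ℤ_31[x]: Commutative=Yes, Unity=Yes


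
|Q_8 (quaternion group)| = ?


Q_8 = {±1, ±i, ±j, ±k}
|Q_8| = 8

|Q_8 (quaternion group)| = 8


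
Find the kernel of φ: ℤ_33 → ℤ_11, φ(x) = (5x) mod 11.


Kernel = preimage of identity
ker(φ) = {x ∈ ℤ_33 : 5x ≡ 0 (mod 11)}. Since 11 | 33, φ is well-defined. The kernel is the cyclic subgroup ⟨11⟩ of ℤ_33 (order 3), i.e. {0, 11, 22}

ker(φ) = {0, 11, 22}


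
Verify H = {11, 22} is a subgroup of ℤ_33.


Subgroup test for H = {11, 22} in (ℤ_33, +):
(1) 0 ∈ H? No
(2) Closure: for all a,b ∈ H, (a+b) mod 33 ∈ H? No  [counterexample: 11 + 22 = 0 ∉ H]
(3) Inverses: for all a ∈ H, -a mod 33 ∈ H? Yes

No, H is not a subgroup of ℤ_33


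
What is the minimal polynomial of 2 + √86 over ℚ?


Let α = 2 + √86. Then α - 2 = √86, so (α - 2)² = 86, giving α² - 4α - 82 = 0. Degree 2 and α ∉ ℚ, so this is the minimal polynomial.

Minimal polynomial: x² - 4x - 82


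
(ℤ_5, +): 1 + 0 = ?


Operation: addition mod 5
1 + 0 = (a + b) mod 5 with a = 1, b = 0

1 + 0 = 1


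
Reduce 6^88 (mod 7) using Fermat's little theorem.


Fermat's little theorem: if p is prime and gcd(a,p)=1, then a^(p-1) ≡ 1 (mod p)
p = 7 is prime, gcd(6,7) = 1
Reduce exponent: 88 mod 6 = 4
So 6^88 ≡ 6^4 (mod 7)
6^4 mod 7 = 1

6^88 ≡ 1 (mod 7)


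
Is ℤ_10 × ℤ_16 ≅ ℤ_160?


Comparing ℤ_10 × ℤ_16 and ℤ_160:
gcd(10,16) = 2 ≠ 1. Max element order in ℤ_10×ℤ_16 is lcm(10,16) = 80 < 160, so it has no element of order 160

No, ℤ_10 × ℤ_16 ≇ ℤ_160


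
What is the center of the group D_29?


Z(G) = {g ∈ G | gx = xg for all x ∈ G}
For odd n, Z(D_n) = {e}: no nontrivial rotation commutes with all reflections

Z(D_29) = {e}


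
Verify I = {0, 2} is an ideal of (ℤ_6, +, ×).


Check ideal conditions for I = {0, 2} in ℤ_6:
(1) I is an additive subgroup? No
(2) For r ∈ ℤ_6 and a ∈ I: r·a ∈ I? No  [counterexample: r=2, a=2, r·a mod 6 = 4 ∉ I]

No, I is not an ideal of ℤ_6


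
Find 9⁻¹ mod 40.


Use the extended Euclidean algorithm to write 1 = 9·s + 40·t; then s mod 40 is the inverse.
Euclidean algorithm:
  9 = 0·40 + 9
  40 = 4·9 + 4
  9 = 2·4 + 1
  4 = 4·1 + 0
gcd(9,40) = 1
Back-substitution gives: 9·(9) + 40·(-2) = 1
So 9⁻¹ ≡ 9 ≡ 9 (mod 40)
Check: 9 × 9 = 81 ≡ 1 (mod 40) ✓

9⁻¹ ≡ 9 (mod 40)


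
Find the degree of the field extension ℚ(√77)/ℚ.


√77 has minimal polynomial x² - 77 (irreducible over ℚ since 77 is squarefree)

[ℚ(√77)/ℚ] = 2


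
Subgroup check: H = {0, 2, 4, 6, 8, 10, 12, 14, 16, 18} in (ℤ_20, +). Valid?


Subgroup test for H = {0, 2, 4, 6, 8, 10, 12, 14, 16, 18} in (ℤ_20, +):
(1) 0 ∈ H? Yes
(2) Closure: for all a,b ∈ H, (a+b) mod 20 ∈ H? Yes
(3) Inverses: for all a ∈ H, -a mod 20 ∈ H? Yes

Yes, H is a subgroup of ℤ_20


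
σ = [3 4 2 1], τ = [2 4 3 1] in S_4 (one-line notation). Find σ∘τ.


σ∘τ: apply τ first, then σ
1 →τ 2 →σ 4
2 →τ 4 →σ 1
3 →τ 3 →σ 2
4 →τ 1 →σ 3

σ∘τ = [4 1 2 3]


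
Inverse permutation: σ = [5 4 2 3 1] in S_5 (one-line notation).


To find σ⁻¹, swap domain and range:
σ(1) = 5 → σ⁻¹(5) = 1
σ(2) = 4 → σ⁻¹(4) = 2
σ(3) = 2 → σ⁻¹(2) = 3
σ(4) = 3 → σ⁻¹(3) = 4
σ(5) = 1 → σ⁻¹(1) = 5

σ⁻¹ = [5 3 4 2 1]


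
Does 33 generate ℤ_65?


g generates ℤ_n iff gcd(g, n) = 1
gcd(33, 65) = 1
Since gcd = 1, 33 is a generator.

Yes, 33 generates ℤ_65


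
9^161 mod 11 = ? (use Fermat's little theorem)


Fermat's little theorem: if p is prime and gcd(a,p)=1, then a^(p-1) ≡ 1 (mod p)
p = 11 is prime, gcd(9,11) = 1
Reduce exponent: 161 mod 10 = 1
So 9^161 ≡ 9^1 (mod 11)
9^1 mod 11 = 9

9^161 ≡ 9 (mod 11)


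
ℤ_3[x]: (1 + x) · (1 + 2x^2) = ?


Expand and collect like terms; reduce coefficients mod 3:
x^0: 1·1 = 1 ≡ 1 (mod 3)
x^1: 1·0 + 1·1 = 1 ≡ 1 (mod 3)
x^2: 1·2 + 1·0 = 2 ≡ 2 (mod 3)
x^3: 1·2 = 2 ≡ 2 (mod 3)
Result: 1 + x + 2x^2 + 2x^3

f · g = 1 + x + 2x^2 + 2x^3


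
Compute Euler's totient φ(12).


φ(n) = count of k ∈ {1,...,n} with gcd(k,n)=1
Coprimes to 12: {1, 5, 7, 11}
Count: 4

φ(12) = 4


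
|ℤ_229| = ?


ℤ_n has n elements.

|ℤ_229| = 229


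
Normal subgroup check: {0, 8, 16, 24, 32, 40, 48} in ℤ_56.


H = {0, 8, 16, 24, 32, 40, 48} in ℤ_56
ℤ_56 is abelian; every subgroup of an abelian group is normal

Yes, normal subgroup


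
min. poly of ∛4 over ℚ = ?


∛4 satisfies x³ - 4 = 0, irreducible over ℚ (no rational root; 4 is not a perfect cube)

Minimal polynomial: x³ - 4


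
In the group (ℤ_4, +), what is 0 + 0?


Operation: addition mod 4
0 + 0 = (a + b) mod 4 with a = 0, b = 0

0 + 0 = 0


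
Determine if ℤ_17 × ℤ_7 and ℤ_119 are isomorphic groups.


Comparing ℤ_17 × ℤ_7 and ℤ_119:
gcd(17,7) = 1, so ℤ_17 × ℤ_7 ≅ ℤ_119 (CRT)

Yes, ℤ_17 × ℤ_7 ≅ ℤ_119


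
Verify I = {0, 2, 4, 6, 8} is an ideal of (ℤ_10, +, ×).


Check ideal conditions for I = {0, 2, 4, 6, 8} in ℤ_10:
(1) I is an additive subgroup? Yes
(2) For r ∈ ℤ_10 and a ∈ I: r·a ∈ I? Yes

Yes, I is an ideal of ℤ_10


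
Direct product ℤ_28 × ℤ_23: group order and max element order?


|ℤ_28 × ℤ_23| = 28 × 23 = 644
Max element order = lcm(28,23) = 644
Cyclic? Yes (gcd=1)

|ℤ_28×ℤ_23| = 644, max element order = 644


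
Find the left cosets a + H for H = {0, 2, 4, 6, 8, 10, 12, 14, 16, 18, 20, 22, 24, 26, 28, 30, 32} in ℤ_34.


H = {0, 2, 4, 6, 8, 10, 12, 14, 16, 18, 20, 22, 24, 26, 28, 30, 32}, |H| = 17
Number of cosets = |G|/|H| = 34/17 = 2
0 + H = {0, 2, 4, 6, 8, 10, 12, 14, 16, 18, 20, 22, 24, 26, 28, 30, 32}
1 + H = {1, 3, 5, 7, 9, 11, 13, 15, 17, 19, 21, 23, 25, 27, 29, 31, 33}

Cosets: 0+H={0,2,4,6,8,10,12,14,16,18,20,22,24,26,28,30,32}; 1+H={1,3,5,7,9,11,13,15,17,19,21,23,25,27,29,31,33}


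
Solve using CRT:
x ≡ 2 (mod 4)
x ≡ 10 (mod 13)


m₁ = 4, m₂ = 13, gcd = 1, so CRT applies. M = m₁·m₂ = 52
Let M₁ = M/m₁ = 13, M₂ = M/m₂ = 4
Find y₁ ≡ M₁⁻¹ (mod m₁): 13⁻¹ ≡ 1 (mod 4)
Find y₂ ≡ M₂⁻¹ (mod m₂): 4⁻¹ ≡ 10 (mod 13)
x = a₁·M₁·y₁ + a₂·M₂·y₂ = 2·13·1 + 10·4·10 = 426
Reduce mod 52: x ≡ 10
Check: 10 mod 4 = 2 ✓, 10 mod 13 = 10 ✓

x ≡ 10 (mod 52)


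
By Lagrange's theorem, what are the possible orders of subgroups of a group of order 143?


Lagrange's theorem: |H| divides |G|
|G| = 143
Divisors of 143: 1, 11, 13, 143

Possible subgroup orders: {1, 11, 13, 143}


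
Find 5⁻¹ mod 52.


Use the extended Euclidean algorithm to write 1 = 5·s + 52·t; then s mod 52 is the inverse.
Euclidean algorithm:
  5 = 0·52 + 5
  52 = 10·5 + 2
  5 = 2·2 + 1
  2 = 2·1 + 0
gcd(5,52) = 1
Back-substitution gives: 5·(21) + 52·(-2) = 1
So 5⁻¹ ≡ 21 ≡ 21 (mod 52)
Check: 5 × 21 = 105 ≡ 1 (mod 52) ✓

5⁻¹ ≡ 21 (mod 52)


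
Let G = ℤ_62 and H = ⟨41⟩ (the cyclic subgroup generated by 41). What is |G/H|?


|⟨41⟩| = n / gcd(41, 62) = 62 / 1 = 62
H is normal (ℤ_62 is abelian).
|G/H| = |G| / |H| = 62 / 62 = 1

|G/H| = 1


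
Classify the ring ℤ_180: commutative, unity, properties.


ℤ_180 is a commutative ring with unity 1; 180 = 2×90 is composite, so 2·90 ≡ 0 gives zero divisors (not an integral domain)
Commutative: Yes
Integral domain: No
Has unity: Yes

ℤ_180: Commutative=Yes, Unity=Yes


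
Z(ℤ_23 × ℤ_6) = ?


Z(G) = {g ∈ G | gx = xg for all x ∈ G}
Direct product of abelian groups is abelian, so Z(G) = G

Z(ℤ_23 × ℤ_6) = ℤ_23 × ℤ_6


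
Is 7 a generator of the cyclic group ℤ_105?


g generates ℤ_n iff gcd(g, n) = 1
gcd(7, 105) = 7
Since gcd = 7 ≠ 1, ⟨7⟩ has order 15 < 105, so 7 is not a generator.

No, 7 does not generate ℤ_105


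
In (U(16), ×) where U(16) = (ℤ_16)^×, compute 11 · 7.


Operation: multiplication mod 16
11 · 7 = (a × b) mod 16 with a = 11, b = 7

11 · 7 = 13


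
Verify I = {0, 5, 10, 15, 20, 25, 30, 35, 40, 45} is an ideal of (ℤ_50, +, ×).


Check ideal conditions for I = {0, 5, 10, 15, 20, 25, 30, 35, 40, 45} in ℤ_50:
(1) I is an additive subgroup? Yes
(2) For r ∈ ℤ_50 and a ∈ I: r·a ∈ I? Yes

Yes, I is an ideal of ℤ_50


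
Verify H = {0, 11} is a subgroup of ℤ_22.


Subgroup test for H = {0, 11} in (ℤ_22, +):
(1) 0 ∈ H? Yes
(2) Closure: for all a,b ∈ H, (a+b) mod 22 ∈ H? Yes
(3) Inverses: for all a ∈ H, -a mod 22 ∈ H? Yes

Yes, H is a subgroup of ℤ_22


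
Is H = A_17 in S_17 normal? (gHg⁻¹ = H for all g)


H = A_17 in S_17
A_17 has index 2 in S_17, and every subgroup of index 2 is normal

Yes, normal subgroup


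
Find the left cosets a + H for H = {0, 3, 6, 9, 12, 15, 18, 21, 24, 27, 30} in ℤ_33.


H = {0, 3, 6, 9, 12, 15, 18, 21, 24, 27, 30}, |H| = 11
Number of cosets = |G|/|H| = 33/11 = 3
0 + H = {0, 3, 6, 9, 12, 15, 18, 21, 24, 27, 30}
1 + H = {1, 4, 7, 10, 13, 16, 19, 22, 25, 28, 31}
2 + H = {2, 5, 8, 11, 14, 17, 20, 23, 26, 29, 32}

Cosets: 0+H={0,3,6,9,12,15,18,21,24,27,30}; 1+H={1,4,7,10,13,16,19,22,25,28,31}; 2+H={2,5,8,11,14,17,20,23,26,29,32}


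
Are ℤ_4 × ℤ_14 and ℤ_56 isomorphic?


Comparing ℤ_4 × ℤ_14 and ℤ_56:
gcd(4,14) = 2 ≠ 1. Max element order in ℤ_4×ℤ_14 is lcm(4,14) = 28 < 56, so it has no element of order 56

No, ℤ_4 × ℤ_14 ≇ ℤ_56


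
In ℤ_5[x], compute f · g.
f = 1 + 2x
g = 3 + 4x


Expand and collect like terms; reduce coefficients mod 5:
x^0: 1·3 = 3 ≡ 3 (mod 5)
x^1: 1·4 + 2·3 = 10 ≡ 0 (mod 5)
x^2: 2·4 = 8 ≡ 3 (mod 5)
Result: 3 + 3x^2

f · g = 3 + 3x^2


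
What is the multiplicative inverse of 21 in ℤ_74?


Use the extended Euclidean algorithm to write 1 = 21·s + 74·t; then s mod 74 is the inverse.
Euclidean algorithm:
  21 = 0·74 + 21
  74 = 3·21 + 11
  21 = 1·11 + 10
  11 = 1·10 + 1
  10 = 10·1 + 0
gcd(21,74) = 1
Back-substitution gives: 21·(-7) + 74·(2) = 1
So 21⁻¹ ≡ -7 ≡ 67 (mod 74)
Check: 21 × 67 = 1407 ≡ 1 (mod 74) ✓

21⁻¹ ≡ 67 (mod 74)


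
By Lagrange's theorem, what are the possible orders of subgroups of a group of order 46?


Lagrange's theorem: |H| divides |G|
|G| = 46
Divisors of 46: 1, 2, 23, 46

Possible subgroup orders: {1, 2, 23, 46}


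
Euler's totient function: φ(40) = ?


Factor n: 40 = 2^3 × 5
φ(n) = n · ∏(1 - 1/p) over distinct primes p | n
φ(40) = 40 · (1 - 1/2) · (1 - 1/5) = 16

φ(40) = 16


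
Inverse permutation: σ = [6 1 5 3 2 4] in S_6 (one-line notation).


To find σ⁻¹, swap domain and range:
σ(1) = 6 → σ⁻¹(6) = 1
σ(2) = 1 → σ⁻¹(1) = 2
σ(3) = 5 → σ⁻¹(5) = 3
σ(4) = 3 → σ⁻¹(3) = 4
σ(5) = 2 → σ⁻¹(2) = 5
σ(6) = 4 → σ⁻¹(4) = 6

σ⁻¹ = [2 5 4 6 3 1]


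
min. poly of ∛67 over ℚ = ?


∛67 satisfies x³ - 67 = 0, irreducible over ℚ (no rational root; 67 is not a perfect cube)

Minimal polynomial: x³ - 67


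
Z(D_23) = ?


Z(G) = {g ∈ G | gx = xg for all x ∈ G}
For odd n, Z(D_n) = {e}: no nontrivial rotation commutes with all reflections

Z(D_23) = {e}


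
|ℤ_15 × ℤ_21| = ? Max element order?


|ℤ_15 × ℤ_21| = 15 × 21 = 315
Max element order = lcm(15,21) = 105
Cyclic? No (gcd=3)

|ℤ_15×ℤ_21| = 315, max element order = 105


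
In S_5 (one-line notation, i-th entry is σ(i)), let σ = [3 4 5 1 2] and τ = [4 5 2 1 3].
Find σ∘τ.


σ∘τ: apply τ first, then σ
1 →τ 4 →σ 1
2 →τ 5 →σ 2
3 →τ 2 →σ 4
4 →τ 1 →σ 3
5 →τ 3 →σ 5

σ∘τ = [1 2 4 3 5]


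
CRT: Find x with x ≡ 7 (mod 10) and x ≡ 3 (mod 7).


m₁ = 10, m₂ = 7, gcd = 1, so CRT applies. M = m₁·m₂ = 70
Let M₁ = M/m₁ = 7, M₂ = M/m₂ = 10
Find y₁ ≡ M₁⁻¹ (mod m₁): 7⁻¹ ≡ 3 (mod 10)
Find y₂ ≡ M₂⁻¹ (mod m₂): 10⁻¹ ≡ 5 (mod 7)
x = a₁·M₁·y₁ + a₂·M₂·y₂ = 7·7·3 + 3·10·5 = 297
Reduce mod 70: x ≡ 17
Check: 17 mod 10 = 7 ✓, 17 mod 7 = 3 ✓

x ≡ 17 (mod 70)


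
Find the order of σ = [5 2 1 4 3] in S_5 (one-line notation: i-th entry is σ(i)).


Cycle decomposition: (1 5 3)
Cycle lengths: 3
Order = lcm(3) = 3

ord(σ) = 3


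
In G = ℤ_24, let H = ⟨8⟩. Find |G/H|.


|⟨8⟩| = n / gcd(8, 24) = 24 / 8 = 3
H is normal (ℤ_24 is abelian).
|G/H| = |G| / |H| = 24 / 3 = 8

|G/H| = 8


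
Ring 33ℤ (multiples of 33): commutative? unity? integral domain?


33ℤ is a commutative ring under +,× but has no multiplicative identity (1 ∉ 33ℤ); it has no zero divisors, but without unity it is not an integral domain
Commutative: Yes
Integral domain: No
Has unity: No

33ℤ (multiples of 33): Commutative=Yes, Unity=No


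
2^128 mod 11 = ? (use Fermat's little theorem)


Fermat's little theorem: if p is prime and gcd(a,p)=1, then a^(p-1) ≡ 1 (mod p)
p = 11 is prime, gcd(2,11) = 1
Reduce exponent: 128 mod 10 = 8
So 2^128 ≡ 2^8 (mod 11)
2^8 mod 11 = 3

2^128 ≡ 3 (mod 11)


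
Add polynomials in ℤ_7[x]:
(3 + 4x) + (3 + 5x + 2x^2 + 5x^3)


Add coefficients mod 7:
x^0: 3 + 3 = 6 (mod 7)
x^1: 4 + 5 = 2 (mod 7)
x^2: 0 + 2 = 2 (mod 7)
x^3: 0 + 5 = 5 (mod 7)
Result: 6 + 2x + 2x^2 + 5x^3

f + g = 6 + 2x + 2x^2 + 5x^3


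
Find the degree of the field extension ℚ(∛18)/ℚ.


∛18 has minimal polynomial x³ - 18 (irreducible over ℚ since 18 is not a perfect cube)

[ℚ(∛18)/ℚ] = 3


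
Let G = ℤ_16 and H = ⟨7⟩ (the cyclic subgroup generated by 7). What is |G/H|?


|⟨7⟩| = n / gcd(7, 16) = 16 / 1 = 16
H is normal (ℤ_16 is abelian).
|G/H| = |G| / |H| = 16 / 16 = 1

|G/H| = 1


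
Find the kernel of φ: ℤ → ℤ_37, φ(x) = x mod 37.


Kernel = preimage of identity
ker(φ) = {x ∈ ℤ : x ≡ 0 (mod 37)} = 37ℤ = {0, ±37, ±74, ...}

ker(φ) = 37ℤ


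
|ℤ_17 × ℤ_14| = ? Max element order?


|ℤ_17 × ℤ_14| = 17 × 14 = 238
Max element order = lcm(17,14) = 238
Cyclic? Yes (gcd=1)

|ℤ_17×ℤ_14| = 238, max element order = 238


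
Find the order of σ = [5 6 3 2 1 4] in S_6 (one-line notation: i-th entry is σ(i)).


Cycle decomposition: (1 5) (2 6 4)
Cycle lengths: 2, 3
Order = lcm(2, 3) = 6

ord(σ) = 6


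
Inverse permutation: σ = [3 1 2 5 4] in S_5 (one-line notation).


To find σ⁻¹, swap domain and range:
σ(1) = 3 → σ⁻¹(3) = 1
σ(2) = 1 → σ⁻¹(1) = 2
σ(3) = 2 → σ⁻¹(2) = 3
σ(4) = 5 → σ⁻¹(5) = 4
σ(5) = 4 → σ⁻¹(4) = 5

σ⁻¹ = [2 3 1 5 4]


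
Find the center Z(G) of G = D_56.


Z(G) = {g ∈ G | gx = xg for all x ∈ G}
For even n, Z(D_n) = {e, r^(n/2)}: the 180° rotation r^28 commutes with every reflection and rotation

Z(D_56) = {e, r^28}


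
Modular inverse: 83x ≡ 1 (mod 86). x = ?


Use the extended Euclidean algorithm to write 1 = 83·s + 86·t; then s mod 86 is the inverse.
Euclidean algorithm:
  83 = 0·86 + 83
  86 = 1·83 + 3
  83 = 27·3 + 2
  3 = 1·2 + 1
  2 = 2·1 + 0
gcd(83,86) = 1
Back-substitution gives: 83·(-29) + 86·(28) = 1
So 83⁻¹ ≡ -29 ≡ 57 (mod 86)
Check: 83 × 57 = 4731 ≡ 1 (mod 86) ✓

83⁻¹ ≡ 57 (mod 86)


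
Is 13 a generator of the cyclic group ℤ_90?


g generates ℤ_n iff gcd(g, n) = 1
gcd(13, 90) = 1
Since gcd = 1, 13 is a generator.

Yes, 13 generates ℤ_90


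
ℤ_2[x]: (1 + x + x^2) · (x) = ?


Expand and collect like terms; reduce coefficients mod 2:
x^0: 1·0 = 0 ≡ 0 (mod 2)
x^1: 1·1 + 1·0 = 1 ≡ 1 (mod 2)
x^2: 1·1 + 1·0 = 1 ≡ 1 (mod 2)
x^3: 1·1 = 1 ≡ 1 (mod 2)
Result: x + x^2 + x^3

f · g = x + x^2 + x^3


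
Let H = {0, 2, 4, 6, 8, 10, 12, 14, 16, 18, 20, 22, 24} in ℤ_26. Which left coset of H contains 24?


24 + H = {24 + h (mod 26) : h ∈ H}
24+0=24, 24+2=0, 24+4=2, 24+6=4, 24+8=6, 24+10=8, 24+12=10, 24+14=12, 24+16=14, 24+18=16, 24+20=18, 24+22=20, 24+24=22
24 + H = {0, 2, 4, 6, 8, 10, 12, 14, 16, 18, 20, 22, 24} = 0 + H

24 + H = {0, 2, 4, 6, 8, 10, 12, 14, 16, 18, 20, 22, 24}


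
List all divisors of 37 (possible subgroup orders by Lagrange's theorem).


Lagrange's theorem: |H| divides |G|
|G| = 37
Divisors of 37: 1, 37

Possible subgroup orders: {1, 37}


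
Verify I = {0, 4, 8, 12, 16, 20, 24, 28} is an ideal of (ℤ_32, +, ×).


Check ideal conditions for I = {0, 4, 8, 12, 16, 20, 24, 28} in ℤ_32:
(1) I is an additive subgroup? Yes
(2) For r ∈ ℤ_32 and a ∈ I: r·a ∈ I? Yes

Yes, I is an ideal of ℤ_32


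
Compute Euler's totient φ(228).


Factor n: 228 = 2^2 × 3 × 19
φ(n) = n · ∏(1 - 1/p) over distinct primes p | n
φ(228) = 228 · (1 - 1/2) · (1 - 1/3) · (1 - 1/19) = 72

φ(228) = 72


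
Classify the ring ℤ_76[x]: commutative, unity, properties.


ℤ_76 has zero divisors (2·38 ≡ 0), and these lift to constant zero divisors in ℤ_76[x]; so not an integral domain
Commutative: Yes
Integral domain: No
Has unity: Yes

ℤ_76[x]: Commutative=Yes, Unity=Yes


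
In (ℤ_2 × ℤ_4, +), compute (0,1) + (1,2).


Operation: componentwise addition mod (2, 4)
(0,1) + (1,2) = ((a₁+b₁) mod 2, (a₂+b₂) mod 4) with a = (0,1), b = (1,2)

(0,1) + (1,2) = (1,3)


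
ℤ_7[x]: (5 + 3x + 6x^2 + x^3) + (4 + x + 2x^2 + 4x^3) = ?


Add coefficients mod 7:
x^0: 5 + 4 = 2 (mod 7)
x^1: 3 + 1 = 4 (mod 7)
x^2: 6 + 2 = 1 (mod 7)
x^3: 1 + 4 = 5 (mod 7)
Result: 2 + 4x + x^2 + 5x^3

f + g = 2 + 4x + x^2 + 5x^3


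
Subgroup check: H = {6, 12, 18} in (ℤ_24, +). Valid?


Subgroup test for H = {6, 12, 18} in (ℤ_24, +):
(1) 0 ∈ H? No
(2) Closure: for all a,b ∈ H, (a+b) mod 24 ∈ H? No  [counterexample: 6 + 18 = 0 ∉ H]
(3) Inverses: for all a ∈ H, -a mod 24 ∈ H? Yes

No, H is not a subgroup of ℤ_24


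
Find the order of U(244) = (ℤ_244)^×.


U(n) is the group of units mod n; |U(n)| = φ(n)
|U(244)| = φ(244) = 120

|U(244) = (ℤ_244)^×| = 120


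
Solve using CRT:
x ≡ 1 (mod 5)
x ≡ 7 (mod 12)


m₁ = 5, m₂ = 12, gcd = 1, so CRT applies. M = m₁·m₂ = 60
Let M₁ = M/m₁ = 12, M₂ = M/m₂ = 5
Find y₁ ≡ M₁⁻¹ (mod m₁): 12⁻¹ ≡ 3 (mod 5)
Find y₂ ≡ M₂⁻¹ (mod m₂): 5⁻¹ ≡ 5 (mod 12)
x = a₁·M₁·y₁ + a₂·M₂·y₂ = 1·12·3 + 7·5·5 = 211
Reduce mod 60: x ≡ 31
Check: 31 mod 5 = 1 ✓, 31 mod 12 = 7 ✓

x ≡ 31 (mod 60)


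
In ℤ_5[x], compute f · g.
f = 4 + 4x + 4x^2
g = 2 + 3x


Expand and collect like terms; reduce coefficients mod 5:
x^0: 4·2 = 8 ≡ 3 (mod 5)
x^1: 4·3 + 4·2 = 20 ≡ 0 (mod 5)
x^2: 4·3 + 4·2 = 20 ≡ 0 (mod 5)
x^3: 4·3 = 12 ≡ 2 (mod 5)
Result: 3 + 2x^3

f · g = 3 + 2x^3


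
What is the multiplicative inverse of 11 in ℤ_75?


Use the extended Euclidean algorithm to write 1 = 11·s + 75·t; then s mod 75 is the inverse.
Euclidean algorithm:
  11 = 0·75 + 11
  75 = 6·11 + 9
  11 = 1·9 + 2
  9 = 4·2 + 1
  2 = 2·1 + 0
gcd(11,75) = 1
Back-substitution gives: 11·(-34) + 75·(5) = 1
So 11⁻¹ ≡ -34 ≡ 41 (mod 75)
Check: 11 × 41 = 451 ≡ 1 (mod 75) ✓

11⁻¹ ≡ 41 (mod 75)


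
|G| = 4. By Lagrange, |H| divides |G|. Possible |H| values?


Lagrange's theorem: |H| divides |G|
|G| = 4
Divisors of 4: 1, 2, 4

Possible subgroup orders: {1, 2, 4}


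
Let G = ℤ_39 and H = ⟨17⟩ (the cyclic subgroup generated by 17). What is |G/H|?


|⟨17⟩| = n / gcd(17, 39) = 39 / 1 = 39
H is normal (ℤ_39 is abelian).
|G/H| = |G| / |H| = 39 / 39 = 1

|G/H| = 1


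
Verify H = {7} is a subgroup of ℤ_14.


Subgroup test for H = {7} in (ℤ_14, +):
(1) 0 ∈ H? No
(2) Closure: for all a,b ∈ H, (a+b) mod 14 ∈ H? No  [counterexample: 7 + 7 = 0 ∉ H]
(3) Inverses: for all a ∈ H, -a mod 14 ∈ H? Yes

No, H is not a subgroup of ℤ_14


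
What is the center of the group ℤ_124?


Z(G) = {g ∈ G | gx = xg for all x ∈ G}
ℤ_124 is abelian, so Z(G) = G

Z(ℤ_124) = ℤ_124


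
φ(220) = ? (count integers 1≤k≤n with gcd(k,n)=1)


Factor n: 220 = 2^2 × 5 × 11
φ(n) = n · ∏(1 - 1/p) over distinct primes p | n
φ(220) = 220 · (1 - 1/2) · (1 - 1/5) · (1 - 1/11) = 80

φ(220) = 80


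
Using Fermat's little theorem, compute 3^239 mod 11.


Fermat's little theorem: if p is prime and gcd(a,p)=1, then a^(p-1) ≡ 1 (mod p)
p = 11 is prime, gcd(3,11) = 1
Reduce exponent: 239 mod 10 = 9
So 3^239 ≡ 3^9 (mod 11)
3^9 mod 11 = 4

3^239 ≡ 4 (mod 11)


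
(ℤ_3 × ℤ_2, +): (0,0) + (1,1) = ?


Operation: componentwise addition mod (3, 2)
(0,0) + (1,1) = ((a₁+b₁) mod 3, (a₂+b₂) mod 2) with a = (0,0), b = (1,1)

(0,0) + (1,1) = (1,1)


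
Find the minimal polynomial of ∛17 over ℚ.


∛17 satisfies x³ - 17 = 0, irreducible over ℚ (no rational root; 17 is not a perfect cube)

Minimal polynomial: x³ - 17


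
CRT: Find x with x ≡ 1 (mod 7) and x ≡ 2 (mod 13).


m₁ = 7, m₂ = 13, gcd = 1, so CRT applies. M = m₁·m₂ = 91
Let M₁ = M/m₁ = 13, M₂ = M/m₂ = 7
Find y₁ ≡ M₁⁻¹ (mod m₁): 13⁻¹ ≡ 6 (mod 7)
Find y₂ ≡ M₂⁻¹ (mod m₂): 7⁻¹ ≡ 2 (mod 13)
x = a₁·M₁·y₁ + a₂·M₂·y₂ = 1·13·6 + 2·7·2 = 106
Reduce mod 91: x ≡ 15
Check: 15 mod 7 = 1 ✓, 15 mod 13 = 2 ✓

x ≡ 15 (mod 91)


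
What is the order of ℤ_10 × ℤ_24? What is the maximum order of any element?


|ℤ_10 × ℤ_24| = 10 × 24 = 240
Max element order = lcm(10,24) = 120
Cyclic? No (gcd=2)

|ℤ_10×ℤ_24| = 240, max element order = 120


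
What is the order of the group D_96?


|D_n| = 2n (n rotations and n reflections)
|D_96| = 2×96 = 192

|D_96| = 192


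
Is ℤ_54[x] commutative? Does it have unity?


ℤ_54 has zero divisors (2·27 ≡ 0), and these lift to constant zero divisors in ℤ_54[x]; so not an integral domain
Commutative: Yes
Integral domain: No
Has unity: Yes

ℤ_54[x]: Commutative=Yes, Unity=Yes


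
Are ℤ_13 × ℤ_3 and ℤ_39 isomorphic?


Comparing ℤ_13 × ℤ_3 and ℤ_39:
gcd(13,3) = 1, so ℤ_13 × ℤ_3 ≅ ℤ_39 (CRT)

Yes, ℤ_13 × ℤ_3 ≅ ℤ_39


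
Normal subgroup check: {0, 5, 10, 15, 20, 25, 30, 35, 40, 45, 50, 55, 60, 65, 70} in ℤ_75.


H = {0, 5, 10, 15, 20, 25, 30, 35, 40, 45, 50, 55, 60, 65, 70} in ℤ_75
ℤ_75 is abelian; every subgroup of an abelian group is normal

Yes, normal subgroup


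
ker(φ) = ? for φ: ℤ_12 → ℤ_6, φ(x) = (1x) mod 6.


Kernel = preimage of identity
ker(φ) = {x ∈ ℤ_12 : 1x ≡ 0 (mod 6)}. Since 6 | 12, φ is well-defined. The kernel is the cyclic subgroup ⟨6⟩ of ℤ_12 (order 2), i.e. {0, 6}

ker(φ) = {0, 6}


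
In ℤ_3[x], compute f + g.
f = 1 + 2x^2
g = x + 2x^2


Add coefficients mod 3:
x^0: 1 + 0 = 1 (mod 3)
x^1: 0 + 1 = 1 (mod 3)
x^2: 2 + 2 = 1 (mod 3)
Result: 1 + x + x^2

f + g = 1 + x + x^2


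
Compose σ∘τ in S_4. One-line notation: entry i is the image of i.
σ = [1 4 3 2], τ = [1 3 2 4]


σ∘τ: apply τ first, then σ
1 →τ 1 →σ 1
2 →τ 3 →σ 3
3 →τ 2 →σ 4
4 →τ 4 →σ 2

σ∘τ = [1 3 4 2]


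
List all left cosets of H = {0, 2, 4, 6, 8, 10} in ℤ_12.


H = {0, 2, 4, 6, 8, 10}, |H| = 6
Number of cosets = |G|/|H| = 12/6 = 2
0 + H = {0, 2, 4, 6, 8, 10}
1 + H = {1, 3, 5, 7, 9, 11}

Cosets: 0+H={0,2,4,6,8,10}; 1+H={1,3,5,7,9,11}


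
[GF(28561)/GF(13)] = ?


GF(28561) = GF(13^4), so the extension degree is 4

[GF(28561)/GF(13)] = 4


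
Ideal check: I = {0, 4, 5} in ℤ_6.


Check ideal conditions for I = {0, 4, 5} in ℤ_6:
(1) I is an additive subgroup? No
(2) For r ∈ ℤ_6 and a ∈ I: r·a ∈ I? No  [counterexample: r=2, a=4, r·a mod 6 = 2 ∉ I]

No, I is not an ideal of ℤ_6


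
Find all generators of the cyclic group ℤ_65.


g generates ℤ_n iff gcd(g,n) = 1
Prime factors of 65: 5, 13
Generators are g ∈ {1,...,64} not divisible by any of these primes.
Generators: {1, 2, 3, 4, 6, 7, 8, 9, 11, 12, 14, 16, 17, 18, 19, 21, 22, 23, 24, 27, 28, 29, 31, 32, 33, 34, 36, 37, 38, 41, 42, 43, 44, 46, 47, 48, 49, 51, 53, 54, 56, 57, 58, 59, 61, 62, 63, 64}
Number of generators = φ(65) = 48

Generators of ℤ_65 = {1, 2, 3, 4, 6, 7, 8, 9, 11, 12, 14, 16, 17, 18, 19, 21, 22, 23, 24, 27, 28, 29, 31, 32, 33, 34, 36, 37, 38, 41, 42, 43, 44, 46, 47, 48, 49, 51, 53, 54, 56, 57, 58, 59, 61, 62, 63, 64}


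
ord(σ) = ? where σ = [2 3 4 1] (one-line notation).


Cycle decomposition: (1 2 3 4)
Cycle lengths: 4
Order = lcm(4) = 4

ord(σ) = 4


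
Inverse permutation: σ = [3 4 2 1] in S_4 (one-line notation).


To find σ⁻¹, swap domain and range:
σ(1) = 3 → σ⁻¹(3) = 1
σ(2) = 4 → σ⁻¹(4) = 2
σ(3) = 2 → σ⁻¹(2) = 3
σ(4) = 1 → σ⁻¹(1) = 4

σ⁻¹ = [4 3 1 2]


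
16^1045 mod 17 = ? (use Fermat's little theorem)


Fermat's little theorem: if p is prime and gcd(a,p)=1, then a^(p-1) ≡ 1 (mod p)
p = 17 is prime, gcd(16,17) = 1
Reduce exponent: 1045 mod 16 = 5
So 16^1045 ≡ 16^5 (mod 17)
16^5 mod 17 = 16

16^1045 ≡ 16 (mod 17)


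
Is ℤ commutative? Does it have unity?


integers form a commutative ring with unity 1; no zero divisors
Commutative: Yes
Integral domain: Yes
Has unity: Yes

ℤ: Commutative=Yes, Unity=Yes


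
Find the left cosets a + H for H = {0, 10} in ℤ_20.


H = {0, 10}, |H| = 2
Number of cosets = |G|/|H| = 20/2 = 10
0 + H = {0, 10}
1 + H = {1, 11}
2 + H = {2, 12}
3 + H = {3, 13}
4 + H = {4, 14}
5 + H = {5, 15}
6 + H = {6, 16}
7 + H = {7, 17}
8 + H = {8, 18}
9 + H = {9, 19}

Cosets: 0+H={0,10}; 1+H={1,11}; 2+H={2,12}; 3+H={3,13}; 4+H={4,14}; 5+H={5,15}; 6+H={6,16}; 7+H={7,17}; 8+H={8,18}; 9+H={9,19}


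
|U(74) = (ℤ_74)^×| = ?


U(n) is the group of units mod n; |U(n)| = φ(n)
|U(74)| = φ(74) = 36

|U(74) = (ℤ_74)^×| = 36


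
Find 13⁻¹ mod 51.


Use the extended Euclidean algorithm to write 1 = 13·s + 51·t; then s mod 51 is the inverse.
Euclidean algorithm:
  13 = 0·51 + 13
  51 = 3·13 + 12
  13 = 1·12 + 1
  12 = 12·1 + 0
gcd(13,51) = 1
Back-substitution gives: 13·(4) + 51·(-1) = 1
So 13⁻¹ ≡ 4 ≡ 4 (mod 51)
Check: 13 × 4 = 52 ≡ 1 (mod 51) ✓

13⁻¹ ≡ 4 (mod 51)


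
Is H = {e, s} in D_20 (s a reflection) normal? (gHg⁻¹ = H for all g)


H = {e, s} in D_20 (s a reflection)
r·s·r⁻¹ = sr⁻² ≠ s for n ≥ 3, so {e, s} is not closed under conjugation

No, not a normal subgroup


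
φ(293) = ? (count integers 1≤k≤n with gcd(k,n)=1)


Factor n: 293 = 293
φ(n) = n · ∏(1 - 1/p) over distinct primes p | n
φ(293) = 293 · (1 - 1/293) = 292

φ(293) = 292


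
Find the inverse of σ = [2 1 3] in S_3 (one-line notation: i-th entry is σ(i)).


To find σ⁻¹, swap domain and range:
σ(1) = 2 → σ⁻¹(2) = 1
σ(2) = 1 → σ⁻¹(1) = 2
σ(3) = 3 → σ⁻¹(3) = 3

σ⁻¹ = [2 1 3]


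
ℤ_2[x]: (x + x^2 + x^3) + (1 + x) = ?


Add coefficients mod 2:
x^0: 0 + 1 = 1 (mod 2)
x^1: 1 + 1 = 0 (mod 2)
x^2: 1 + 0 = 1 (mod 2)
x^3: 1 + 0 = 1 (mod 2)
Result: 1 + x^2 + x^3

f + g = 1 + x^2 + x^3


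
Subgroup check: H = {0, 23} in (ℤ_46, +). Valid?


Subgroup test for H = {0, 23} in (ℤ_46, +):
(1) 0 ∈ H? Yes
(2) Closure: for all a,b ∈ H, (a+b) mod 46 ∈ H? Yes
(3) Inverses: for all a ∈ H, -a mod 46 ∈ H? Yes

Yes, H is a subgroup of ℤ_46
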